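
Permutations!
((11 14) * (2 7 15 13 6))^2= (2 15 6 7 13)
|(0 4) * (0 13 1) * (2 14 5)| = 12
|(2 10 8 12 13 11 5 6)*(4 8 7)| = 10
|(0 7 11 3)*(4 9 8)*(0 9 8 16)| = |(0 7 11 3 9 16)(4 8)| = 6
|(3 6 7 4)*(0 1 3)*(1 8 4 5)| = |(0 8 4)(1 3 6 7 5)| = 15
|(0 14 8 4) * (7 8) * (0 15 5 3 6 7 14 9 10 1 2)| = 35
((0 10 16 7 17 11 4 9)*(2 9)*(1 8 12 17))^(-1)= ((0 10 16 7 1 8 12 17 11 4 2 9))^(-1)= (0 9 2 4 11 17 12 8 1 7 16 10)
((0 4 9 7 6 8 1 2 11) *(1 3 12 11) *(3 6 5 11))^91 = ((0 4 9 7 5 11)(1 2)(3 12)(6 8))^91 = (0 4 9 7 5 11)(1 2)(3 12)(6 8)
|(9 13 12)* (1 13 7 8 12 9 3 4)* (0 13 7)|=6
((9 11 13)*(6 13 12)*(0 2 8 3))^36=(6 13 9 11 12)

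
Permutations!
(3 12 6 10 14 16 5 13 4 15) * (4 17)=(3 12 6 10 14 16 5 13 17 4 15)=[0, 1, 2, 12, 15, 13, 10, 7, 8, 9, 14, 11, 6, 17, 16, 3, 5, 4]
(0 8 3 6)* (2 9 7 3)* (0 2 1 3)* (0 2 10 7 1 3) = [8, 0, 9, 6, 4, 5, 10, 2, 3, 1, 7] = (0 8 3 6 10 7 2 9 1)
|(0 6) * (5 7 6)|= 4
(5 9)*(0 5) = (0 5 9) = [5, 1, 2, 3, 4, 9, 6, 7, 8, 0]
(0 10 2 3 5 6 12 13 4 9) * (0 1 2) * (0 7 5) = (0 10 7 5 6 12 13 4 9 1 2 3) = [10, 2, 3, 0, 9, 6, 12, 5, 8, 1, 7, 11, 13, 4]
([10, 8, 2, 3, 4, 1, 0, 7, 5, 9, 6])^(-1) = (0 6 10)(1 5 8)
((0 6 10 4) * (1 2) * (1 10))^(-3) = ((0 6 1 2 10 4))^(-3) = (0 2)(1 4)(6 10)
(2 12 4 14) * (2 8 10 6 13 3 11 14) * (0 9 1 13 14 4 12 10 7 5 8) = (0 9 1 13 3 11 4 2 10 6 14)(5 8 7) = [9, 13, 10, 11, 2, 8, 14, 5, 7, 1, 6, 4, 12, 3, 0]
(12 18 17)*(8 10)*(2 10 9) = (2 10 8 9)(12 18 17) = [0, 1, 10, 3, 4, 5, 6, 7, 9, 2, 8, 11, 18, 13, 14, 15, 16, 12, 17]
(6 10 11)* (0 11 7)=(0 11 6 10 7)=[11, 1, 2, 3, 4, 5, 10, 0, 8, 9, 7, 6]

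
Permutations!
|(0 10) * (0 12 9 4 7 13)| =7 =|(0 10 12 9 4 7 13)|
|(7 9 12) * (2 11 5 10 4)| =15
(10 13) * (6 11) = (6 11)(10 13) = [0, 1, 2, 3, 4, 5, 11, 7, 8, 9, 13, 6, 12, 10]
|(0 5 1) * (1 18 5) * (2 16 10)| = 6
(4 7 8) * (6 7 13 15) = (4 13 15 6 7 8) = [0, 1, 2, 3, 13, 5, 7, 8, 4, 9, 10, 11, 12, 15, 14, 6]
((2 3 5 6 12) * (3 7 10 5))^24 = (12)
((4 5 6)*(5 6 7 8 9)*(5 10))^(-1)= ((4 6)(5 7 8 9 10))^(-1)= (4 6)(5 10 9 8 7)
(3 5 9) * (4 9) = (3 5 4 9) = [0, 1, 2, 5, 9, 4, 6, 7, 8, 3]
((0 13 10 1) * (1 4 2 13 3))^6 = ((0 3 1)(2 13 10 4))^6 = (2 10)(4 13)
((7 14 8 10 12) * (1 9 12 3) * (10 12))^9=(1 9 10 3)(7 14 8 12)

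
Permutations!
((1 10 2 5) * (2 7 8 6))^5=(1 2 8 10 5 6 7)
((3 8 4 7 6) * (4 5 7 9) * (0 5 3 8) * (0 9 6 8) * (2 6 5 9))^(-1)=((0 9 4 5 7 8 3 2 6))^(-1)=(0 6 2 3 8 7 5 4 9)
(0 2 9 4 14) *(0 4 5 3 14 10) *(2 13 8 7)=(0 13 8 7 2 9 5 3 14 4 10)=[13, 1, 9, 14, 10, 3, 6, 2, 7, 5, 0, 11, 12, 8, 4]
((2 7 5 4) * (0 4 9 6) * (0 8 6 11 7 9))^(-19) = (0 2 11 5 4 9 7)(6 8)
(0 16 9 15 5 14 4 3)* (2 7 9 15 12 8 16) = [2, 1, 7, 0, 3, 14, 6, 9, 16, 12, 10, 11, 8, 13, 4, 5, 15] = (0 2 7 9 12 8 16 15 5 14 4 3)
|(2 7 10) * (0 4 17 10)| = |(0 4 17 10 2 7)| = 6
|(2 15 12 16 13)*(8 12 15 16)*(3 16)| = 4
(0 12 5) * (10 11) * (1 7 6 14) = [12, 7, 2, 3, 4, 0, 14, 6, 8, 9, 11, 10, 5, 13, 1] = (0 12 5)(1 7 6 14)(10 11)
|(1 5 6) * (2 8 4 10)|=12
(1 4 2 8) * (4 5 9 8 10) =[0, 5, 10, 3, 2, 9, 6, 7, 1, 8, 4] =(1 5 9 8)(2 10 4)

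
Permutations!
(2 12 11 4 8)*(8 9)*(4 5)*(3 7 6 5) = [0, 1, 12, 7, 9, 4, 5, 6, 2, 8, 10, 3, 11] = (2 12 11 3 7 6 5 4 9 8)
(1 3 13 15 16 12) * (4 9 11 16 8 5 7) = [0, 3, 2, 13, 9, 7, 6, 4, 5, 11, 10, 16, 1, 15, 14, 8, 12] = (1 3 13 15 8 5 7 4 9 11 16 12)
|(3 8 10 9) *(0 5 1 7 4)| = 20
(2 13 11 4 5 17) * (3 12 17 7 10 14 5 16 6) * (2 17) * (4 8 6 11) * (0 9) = (17)(0 9)(2 13 4 16 11 8 6 3 12)(5 7 10 14) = [9, 1, 13, 12, 16, 7, 3, 10, 6, 0, 14, 8, 2, 4, 5, 15, 11, 17]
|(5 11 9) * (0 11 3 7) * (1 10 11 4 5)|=20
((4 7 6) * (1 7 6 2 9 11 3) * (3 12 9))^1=(1 7 2 3)(4 6)(9 11 12)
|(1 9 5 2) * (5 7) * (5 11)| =6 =|(1 9 7 11 5 2)|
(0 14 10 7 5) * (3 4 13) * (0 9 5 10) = (0 14)(3 4 13)(5 9)(7 10) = [14, 1, 2, 4, 13, 9, 6, 10, 8, 5, 7, 11, 12, 3, 0]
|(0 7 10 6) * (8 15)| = 4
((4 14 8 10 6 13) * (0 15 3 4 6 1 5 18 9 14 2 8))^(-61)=((0 15 3 4 2 8 10 1 5 18 9 14)(6 13))^(-61)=(0 14 9 18 5 1 10 8 2 4 3 15)(6 13)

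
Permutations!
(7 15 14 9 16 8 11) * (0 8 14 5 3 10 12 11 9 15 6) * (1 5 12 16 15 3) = (0 8 9 15 12 11 7 6)(1 5)(3 10 16 14) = [8, 5, 2, 10, 4, 1, 0, 6, 9, 15, 16, 7, 11, 13, 3, 12, 14]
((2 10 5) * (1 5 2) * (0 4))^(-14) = (10)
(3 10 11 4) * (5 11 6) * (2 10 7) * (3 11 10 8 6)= [0, 1, 8, 7, 11, 10, 5, 2, 6, 9, 3, 4]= (2 8 6 5 10 3 7)(4 11)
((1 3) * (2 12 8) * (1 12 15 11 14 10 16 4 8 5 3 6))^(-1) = (1 6)(2 8 4 16 10 14 11 15)(3 5 12)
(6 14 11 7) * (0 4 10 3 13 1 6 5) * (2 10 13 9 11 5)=[4, 6, 10, 9, 13, 0, 14, 2, 8, 11, 3, 7, 12, 1, 5]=(0 4 13 1 6 14 5)(2 10 3 9 11 7)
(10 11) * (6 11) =(6 11 10) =[0, 1, 2, 3, 4, 5, 11, 7, 8, 9, 6, 10]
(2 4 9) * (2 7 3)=(2 4 9 7 3)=[0, 1, 4, 2, 9, 5, 6, 3, 8, 7]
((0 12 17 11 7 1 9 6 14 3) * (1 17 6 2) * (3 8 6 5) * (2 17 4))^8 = ((0 12 5 3)(1 9 17 11 7 4 2)(6 14 8))^8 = (1 9 17 11 7 4 2)(6 8 14)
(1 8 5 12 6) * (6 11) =(1 8 5 12 11 6) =[0, 8, 2, 3, 4, 12, 1, 7, 5, 9, 10, 6, 11]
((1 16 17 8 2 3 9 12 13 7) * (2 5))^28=((1 16 17 8 5 2 3 9 12 13 7))^28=(1 3 16 9 17 12 8 13 5 7 2)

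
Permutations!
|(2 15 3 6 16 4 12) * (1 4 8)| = |(1 4 12 2 15 3 6 16 8)| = 9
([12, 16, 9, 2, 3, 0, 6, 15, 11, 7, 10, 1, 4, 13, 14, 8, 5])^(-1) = [5, 11, 3, 4, 12, 16, 6, 9, 15, 2, 10, 8, 0, 13, 14, 7, 1]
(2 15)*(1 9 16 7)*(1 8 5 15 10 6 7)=(1 9 16)(2 10 6 7 8 5 15)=[0, 9, 10, 3, 4, 15, 7, 8, 5, 16, 6, 11, 12, 13, 14, 2, 1]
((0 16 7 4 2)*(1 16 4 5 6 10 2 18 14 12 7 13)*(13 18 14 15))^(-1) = (0 2 10 6 5 7 12 14 4)(1 13 15 18 16)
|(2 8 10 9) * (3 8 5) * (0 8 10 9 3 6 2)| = |(0 8 9)(2 5 6)(3 10)| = 6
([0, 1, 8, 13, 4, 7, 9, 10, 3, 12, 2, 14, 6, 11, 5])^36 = (14)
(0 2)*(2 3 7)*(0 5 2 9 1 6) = (0 3 7 9 1 6)(2 5) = [3, 6, 5, 7, 4, 2, 0, 9, 8, 1]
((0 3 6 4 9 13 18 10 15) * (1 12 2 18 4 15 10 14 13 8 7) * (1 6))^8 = (0 4 1 8 2 6 14)(3 9 12 7 18 15 13)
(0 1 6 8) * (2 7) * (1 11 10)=(0 11 10 1 6 8)(2 7)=[11, 6, 7, 3, 4, 5, 8, 2, 0, 9, 1, 10]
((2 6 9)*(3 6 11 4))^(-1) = (2 9 6 3 4 11)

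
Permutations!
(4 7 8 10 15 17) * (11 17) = (4 7 8 10 15 11 17) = [0, 1, 2, 3, 7, 5, 6, 8, 10, 9, 15, 17, 12, 13, 14, 11, 16, 4]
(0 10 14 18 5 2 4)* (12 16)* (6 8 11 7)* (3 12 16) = (0 10 14 18 5 2 4)(3 12)(6 8 11 7) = [10, 1, 4, 12, 0, 2, 8, 6, 11, 9, 14, 7, 3, 13, 18, 15, 16, 17, 5]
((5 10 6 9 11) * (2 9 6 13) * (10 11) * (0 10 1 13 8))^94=(0 10 8)(1 2)(9 13)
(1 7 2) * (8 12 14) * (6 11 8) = (1 7 2)(6 11 8 12 14) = [0, 7, 1, 3, 4, 5, 11, 2, 12, 9, 10, 8, 14, 13, 6]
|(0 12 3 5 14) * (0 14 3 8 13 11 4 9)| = |(14)(0 12 8 13 11 4 9)(3 5)| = 14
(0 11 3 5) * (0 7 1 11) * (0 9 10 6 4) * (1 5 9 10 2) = (0 10 6 4)(1 11 3 9 2)(5 7) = [10, 11, 1, 9, 0, 7, 4, 5, 8, 2, 6, 3]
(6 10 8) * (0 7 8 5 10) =(0 7 8 6)(5 10) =[7, 1, 2, 3, 4, 10, 0, 8, 6, 9, 5]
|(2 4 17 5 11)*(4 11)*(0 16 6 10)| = 12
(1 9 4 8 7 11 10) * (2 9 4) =[0, 4, 9, 3, 8, 5, 6, 11, 7, 2, 1, 10] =(1 4 8 7 11 10)(2 9)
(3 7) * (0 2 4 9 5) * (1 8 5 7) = [2, 8, 4, 1, 9, 0, 6, 3, 5, 7] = (0 2 4 9 7 3 1 8 5)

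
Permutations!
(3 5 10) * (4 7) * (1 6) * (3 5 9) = [0, 6, 2, 9, 7, 10, 1, 4, 8, 3, 5] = (1 6)(3 9)(4 7)(5 10)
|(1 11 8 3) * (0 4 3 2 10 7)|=|(0 4 3 1 11 8 2 10 7)|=9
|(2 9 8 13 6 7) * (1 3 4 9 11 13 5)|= 30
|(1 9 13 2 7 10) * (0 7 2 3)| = |(0 7 10 1 9 13 3)| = 7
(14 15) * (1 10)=(1 10)(14 15)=[0, 10, 2, 3, 4, 5, 6, 7, 8, 9, 1, 11, 12, 13, 15, 14]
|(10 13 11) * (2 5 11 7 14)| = |(2 5 11 10 13 7 14)| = 7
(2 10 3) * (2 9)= [0, 1, 10, 9, 4, 5, 6, 7, 8, 2, 3]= (2 10 3 9)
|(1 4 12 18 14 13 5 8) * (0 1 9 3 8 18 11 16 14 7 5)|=|(0 1 4 12 11 16 14 13)(3 8 9)(5 18 7)|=24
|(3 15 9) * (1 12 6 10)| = |(1 12 6 10)(3 15 9)| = 12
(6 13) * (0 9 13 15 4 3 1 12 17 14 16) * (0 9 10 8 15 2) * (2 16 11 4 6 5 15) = (0 10 8 2)(1 12 17 14 11 4 3)(5 15 6 16 9 13) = [10, 12, 0, 1, 3, 15, 16, 7, 2, 13, 8, 4, 17, 5, 11, 6, 9, 14]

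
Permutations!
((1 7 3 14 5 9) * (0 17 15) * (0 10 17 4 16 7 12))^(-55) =(0 14)(1 7)(3 12)(4 5)(9 16)(10 15 17)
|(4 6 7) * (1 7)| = 4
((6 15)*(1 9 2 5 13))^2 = (15)(1 2 13 9 5)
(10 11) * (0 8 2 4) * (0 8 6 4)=[6, 1, 0, 3, 8, 5, 4, 7, 2, 9, 11, 10]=(0 6 4 8 2)(10 11)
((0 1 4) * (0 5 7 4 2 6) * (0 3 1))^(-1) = ((1 2 6 3)(4 5 7))^(-1) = (1 3 6 2)(4 7 5)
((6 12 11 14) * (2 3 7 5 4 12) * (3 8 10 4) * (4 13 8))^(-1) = (2 6 14 11 12 4)(3 5 7)(8 13 10)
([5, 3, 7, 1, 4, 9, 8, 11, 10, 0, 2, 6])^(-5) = [5, 3, 7, 1, 4, 9, 8, 11, 10, 0, 2, 6]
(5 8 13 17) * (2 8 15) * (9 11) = [0, 1, 8, 3, 4, 15, 6, 7, 13, 11, 10, 9, 12, 17, 14, 2, 16, 5] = (2 8 13 17 5 15)(9 11)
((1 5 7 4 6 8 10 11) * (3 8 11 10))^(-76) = (1 7 6)(4 11 5)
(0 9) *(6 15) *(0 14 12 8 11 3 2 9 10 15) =(0 10 15 6)(2 9 14 12 8 11 3) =[10, 1, 9, 2, 4, 5, 0, 7, 11, 14, 15, 3, 8, 13, 12, 6]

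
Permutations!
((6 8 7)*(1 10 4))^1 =((1 10 4)(6 8 7))^1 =(1 10 4)(6 8 7)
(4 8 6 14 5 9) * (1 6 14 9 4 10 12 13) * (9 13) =(1 6 13)(4 8 14 5)(9 10 12) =[0, 6, 2, 3, 8, 4, 13, 7, 14, 10, 12, 11, 9, 1, 5]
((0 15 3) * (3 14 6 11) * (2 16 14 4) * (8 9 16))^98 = (0 3 11 6 14 16 9 8 2 4 15)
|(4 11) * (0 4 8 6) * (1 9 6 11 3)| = |(0 4 3 1 9 6)(8 11)| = 6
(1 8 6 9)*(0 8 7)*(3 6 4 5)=(0 8 4 5 3 6 9 1 7)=[8, 7, 2, 6, 5, 3, 9, 0, 4, 1]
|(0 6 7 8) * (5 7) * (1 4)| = |(0 6 5 7 8)(1 4)| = 10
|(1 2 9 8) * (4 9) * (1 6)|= |(1 2 4 9 8 6)|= 6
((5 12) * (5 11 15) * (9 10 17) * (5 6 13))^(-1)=(5 13 6 15 11 12)(9 17 10)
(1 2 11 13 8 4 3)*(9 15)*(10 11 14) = [0, 2, 14, 1, 3, 5, 6, 7, 4, 15, 11, 13, 12, 8, 10, 9] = (1 2 14 10 11 13 8 4 3)(9 15)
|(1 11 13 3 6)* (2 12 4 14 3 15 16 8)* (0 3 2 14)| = 13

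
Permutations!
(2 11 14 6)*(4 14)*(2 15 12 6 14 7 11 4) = (2 4 7 11)(6 15 12) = [0, 1, 4, 3, 7, 5, 15, 11, 8, 9, 10, 2, 6, 13, 14, 12]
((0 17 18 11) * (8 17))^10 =((0 8 17 18 11))^10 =(18)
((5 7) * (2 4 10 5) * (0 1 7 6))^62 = (0 5 4 7)(1 6 10 2)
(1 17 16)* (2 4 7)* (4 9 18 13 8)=(1 17 16)(2 9 18 13 8 4 7)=[0, 17, 9, 3, 7, 5, 6, 2, 4, 18, 10, 11, 12, 8, 14, 15, 1, 16, 13]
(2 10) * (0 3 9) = (0 3 9)(2 10) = [3, 1, 10, 9, 4, 5, 6, 7, 8, 0, 2]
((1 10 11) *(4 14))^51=(4 14)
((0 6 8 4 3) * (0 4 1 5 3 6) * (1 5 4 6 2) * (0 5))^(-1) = ((0 5 3 6 8)(1 4 2))^(-1) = (0 8 6 3 5)(1 2 4)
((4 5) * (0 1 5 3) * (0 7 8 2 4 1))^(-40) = (8)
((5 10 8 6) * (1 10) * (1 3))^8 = ((1 10 8 6 5 3))^8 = (1 8 5)(3 10 6)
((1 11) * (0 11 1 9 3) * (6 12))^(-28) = (12) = ((0 11 9 3)(6 12))^(-28)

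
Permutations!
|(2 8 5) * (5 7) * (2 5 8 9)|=2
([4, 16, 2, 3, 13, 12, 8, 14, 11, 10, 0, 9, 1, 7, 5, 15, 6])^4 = (0 14 16 9 13 12 8)(1 11 4 5 6 10 7)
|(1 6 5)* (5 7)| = 4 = |(1 6 7 5)|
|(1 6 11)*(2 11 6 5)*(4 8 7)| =|(1 5 2 11)(4 8 7)| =12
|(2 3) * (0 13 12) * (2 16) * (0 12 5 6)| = |(0 13 5 6)(2 3 16)| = 12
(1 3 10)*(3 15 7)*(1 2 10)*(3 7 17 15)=(1 3)(2 10)(15 17)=[0, 3, 10, 1, 4, 5, 6, 7, 8, 9, 2, 11, 12, 13, 14, 17, 16, 15]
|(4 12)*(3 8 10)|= |(3 8 10)(4 12)|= 6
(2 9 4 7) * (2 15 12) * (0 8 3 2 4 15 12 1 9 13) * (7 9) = (0 8 3 2 13)(1 7 12 4 9 15) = [8, 7, 13, 2, 9, 5, 6, 12, 3, 15, 10, 11, 4, 0, 14, 1]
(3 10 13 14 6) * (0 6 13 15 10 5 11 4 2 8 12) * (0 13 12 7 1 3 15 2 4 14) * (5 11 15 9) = (0 6 9 5 15 10 2 8 7 1 3 11 14 12 13) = [6, 3, 8, 11, 4, 15, 9, 1, 7, 5, 2, 14, 13, 0, 12, 10]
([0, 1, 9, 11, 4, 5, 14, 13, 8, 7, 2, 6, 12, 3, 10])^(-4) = [0, 1, 11, 2, 4, 5, 7, 14, 8, 6, 3, 9, 12, 10, 13]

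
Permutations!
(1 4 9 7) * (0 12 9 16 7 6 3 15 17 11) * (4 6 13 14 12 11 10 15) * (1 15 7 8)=(0 11)(1 6 3 4 16 8)(7 15 17 10)(9 13 14 12)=[11, 6, 2, 4, 16, 5, 3, 15, 1, 13, 7, 0, 9, 14, 12, 17, 8, 10]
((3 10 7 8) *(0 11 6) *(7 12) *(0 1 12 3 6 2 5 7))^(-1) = (0 12 1 6 8 7 5 2 11)(3 10)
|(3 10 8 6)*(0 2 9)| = |(0 2 9)(3 10 8 6)| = 12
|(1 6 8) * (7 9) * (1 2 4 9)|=7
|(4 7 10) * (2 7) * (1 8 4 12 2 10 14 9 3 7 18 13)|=8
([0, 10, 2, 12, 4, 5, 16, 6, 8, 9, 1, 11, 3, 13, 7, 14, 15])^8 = (6 14 16 7 15)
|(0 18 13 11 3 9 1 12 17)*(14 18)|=|(0 14 18 13 11 3 9 1 12 17)|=10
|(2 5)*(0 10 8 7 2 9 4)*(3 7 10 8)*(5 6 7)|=21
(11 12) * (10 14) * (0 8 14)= (0 8 14 10)(11 12)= [8, 1, 2, 3, 4, 5, 6, 7, 14, 9, 0, 12, 11, 13, 10]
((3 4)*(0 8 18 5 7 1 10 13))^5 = ((0 8 18 5 7 1 10 13)(3 4))^5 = (0 1 18 13 7 8 10 5)(3 4)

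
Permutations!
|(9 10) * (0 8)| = |(0 8)(9 10)| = 2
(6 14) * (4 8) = (4 8)(6 14) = [0, 1, 2, 3, 8, 5, 14, 7, 4, 9, 10, 11, 12, 13, 6]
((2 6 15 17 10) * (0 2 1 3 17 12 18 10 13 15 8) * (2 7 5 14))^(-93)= (0 6 14 7 8 2 5)(1 13 18 3 15 10 17 12)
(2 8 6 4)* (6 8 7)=[0, 1, 7, 3, 2, 5, 4, 6, 8]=(8)(2 7 6 4)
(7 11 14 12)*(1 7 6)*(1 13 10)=[0, 7, 2, 3, 4, 5, 13, 11, 8, 9, 1, 14, 6, 10, 12]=(1 7 11 14 12 6 13 10)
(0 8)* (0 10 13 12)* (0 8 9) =(0 9)(8 10 13 12) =[9, 1, 2, 3, 4, 5, 6, 7, 10, 0, 13, 11, 8, 12]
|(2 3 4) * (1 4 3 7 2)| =2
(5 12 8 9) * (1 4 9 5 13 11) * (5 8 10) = [0, 4, 2, 3, 9, 12, 6, 7, 8, 13, 5, 1, 10, 11] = (1 4 9 13 11)(5 12 10)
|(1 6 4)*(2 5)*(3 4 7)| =10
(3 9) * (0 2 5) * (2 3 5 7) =(0 3 9 5)(2 7) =[3, 1, 7, 9, 4, 0, 6, 2, 8, 5]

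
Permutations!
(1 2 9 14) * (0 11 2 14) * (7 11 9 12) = (0 9)(1 14)(2 12 7 11) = [9, 14, 12, 3, 4, 5, 6, 11, 8, 0, 10, 2, 7, 13, 1]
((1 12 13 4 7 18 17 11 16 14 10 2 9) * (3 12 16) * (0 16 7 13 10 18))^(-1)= (0 7 1 9 2 10 12 3 11 17 18 14 16)(4 13)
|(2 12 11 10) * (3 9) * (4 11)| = 10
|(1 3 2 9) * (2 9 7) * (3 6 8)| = |(1 6 8 3 9)(2 7)| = 10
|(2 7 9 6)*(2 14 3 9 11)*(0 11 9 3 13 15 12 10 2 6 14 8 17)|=40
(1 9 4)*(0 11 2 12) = (0 11 2 12)(1 9 4) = [11, 9, 12, 3, 1, 5, 6, 7, 8, 4, 10, 2, 0]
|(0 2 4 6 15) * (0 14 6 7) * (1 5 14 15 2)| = |(15)(0 1 5 14 6 2 4 7)| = 8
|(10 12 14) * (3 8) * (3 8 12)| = |(3 12 14 10)| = 4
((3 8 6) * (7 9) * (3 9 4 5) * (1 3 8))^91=(1 3)(4 5 8 6 9 7)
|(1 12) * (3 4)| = 2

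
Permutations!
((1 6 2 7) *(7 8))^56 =((1 6 2 8 7))^56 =(1 6 2 8 7)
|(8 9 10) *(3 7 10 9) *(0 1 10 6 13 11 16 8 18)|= 28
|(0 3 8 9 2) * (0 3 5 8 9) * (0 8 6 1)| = 12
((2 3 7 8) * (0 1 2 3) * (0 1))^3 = ((1 2)(3 7 8))^3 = (8)(1 2)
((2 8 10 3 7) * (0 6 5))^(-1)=((0 6 5)(2 8 10 3 7))^(-1)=(0 5 6)(2 7 3 10 8)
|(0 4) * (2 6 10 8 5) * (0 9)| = |(0 4 9)(2 6 10 8 5)| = 15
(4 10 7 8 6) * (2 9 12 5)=(2 9 12 5)(4 10 7 8 6)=[0, 1, 9, 3, 10, 2, 4, 8, 6, 12, 7, 11, 5]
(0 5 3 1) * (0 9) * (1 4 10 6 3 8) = (0 5 8 1 9)(3 4 10 6) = [5, 9, 2, 4, 10, 8, 3, 7, 1, 0, 6]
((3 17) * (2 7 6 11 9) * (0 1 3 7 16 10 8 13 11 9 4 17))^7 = (0 1 3)(2 17 8 9 4 10 6 11 16 7 13)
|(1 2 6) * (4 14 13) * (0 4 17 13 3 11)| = 30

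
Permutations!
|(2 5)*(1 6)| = 2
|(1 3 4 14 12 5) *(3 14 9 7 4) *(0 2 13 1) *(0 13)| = 30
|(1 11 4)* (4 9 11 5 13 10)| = |(1 5 13 10 4)(9 11)| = 10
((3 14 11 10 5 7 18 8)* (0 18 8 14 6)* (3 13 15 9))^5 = (0 5 9 14 8 6 10 15 18 7 3 11 13)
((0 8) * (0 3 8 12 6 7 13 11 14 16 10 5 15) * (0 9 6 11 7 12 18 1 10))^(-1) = (0 16 14 11 12 6 9 15 5 10 1 18)(3 8)(7 13)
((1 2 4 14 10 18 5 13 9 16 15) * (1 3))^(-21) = ((1 2 4 14 10 18 5 13 9 16 15 3))^(-21) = (1 14 5 16)(2 10 13 15)(3 4 18 9)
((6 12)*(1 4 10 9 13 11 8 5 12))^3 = ((1 4 10 9 13 11 8 5 12 6))^3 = (1 9 8 6 10 11 12 4 13 5)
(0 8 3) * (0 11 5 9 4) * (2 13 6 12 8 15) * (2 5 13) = [15, 1, 2, 11, 0, 9, 12, 7, 3, 4, 10, 13, 8, 6, 14, 5] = (0 15 5 9 4)(3 11 13 6 12 8)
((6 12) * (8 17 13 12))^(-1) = ((6 8 17 13 12))^(-1) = (6 12 13 17 8)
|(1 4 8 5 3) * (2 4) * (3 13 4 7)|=4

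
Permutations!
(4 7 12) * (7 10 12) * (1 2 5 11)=(1 2 5 11)(4 10 12)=[0, 2, 5, 3, 10, 11, 6, 7, 8, 9, 12, 1, 4]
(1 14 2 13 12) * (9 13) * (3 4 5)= (1 14 2 9 13 12)(3 4 5)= [0, 14, 9, 4, 5, 3, 6, 7, 8, 13, 10, 11, 1, 12, 2]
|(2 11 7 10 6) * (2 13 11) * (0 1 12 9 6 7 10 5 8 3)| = |(0 1 12 9 6 13 11 10 7 5 8 3)| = 12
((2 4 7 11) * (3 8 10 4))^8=((2 3 8 10 4 7 11))^8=(2 3 8 10 4 7 11)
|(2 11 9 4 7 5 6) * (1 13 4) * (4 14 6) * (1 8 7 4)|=10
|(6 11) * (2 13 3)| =6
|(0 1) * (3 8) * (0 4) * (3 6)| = 3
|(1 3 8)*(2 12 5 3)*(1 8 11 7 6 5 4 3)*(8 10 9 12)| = 12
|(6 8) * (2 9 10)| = |(2 9 10)(6 8)| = 6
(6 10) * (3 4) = (3 4)(6 10) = [0, 1, 2, 4, 3, 5, 10, 7, 8, 9, 6]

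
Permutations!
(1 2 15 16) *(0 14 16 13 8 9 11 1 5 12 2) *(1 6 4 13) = (0 14 16 5 12 2 15 1)(4 13 8 9 11 6) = [14, 0, 15, 3, 13, 12, 4, 7, 9, 11, 10, 6, 2, 8, 16, 1, 5]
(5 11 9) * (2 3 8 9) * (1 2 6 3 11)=(1 2 11 6 3 8 9 5)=[0, 2, 11, 8, 4, 1, 3, 7, 9, 5, 10, 6]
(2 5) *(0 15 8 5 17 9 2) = [15, 1, 17, 3, 4, 0, 6, 7, 5, 2, 10, 11, 12, 13, 14, 8, 16, 9] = (0 15 8 5)(2 17 9)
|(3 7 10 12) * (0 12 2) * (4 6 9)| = 6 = |(0 12 3 7 10 2)(4 6 9)|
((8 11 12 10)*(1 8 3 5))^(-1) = ((1 8 11 12 10 3 5))^(-1) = (1 5 3 10 12 11 8)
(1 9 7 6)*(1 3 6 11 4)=(1 9 7 11 4)(3 6)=[0, 9, 2, 6, 1, 5, 3, 11, 8, 7, 10, 4]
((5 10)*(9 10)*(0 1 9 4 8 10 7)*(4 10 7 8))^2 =(10)(0 9 7 1 8) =((0 1 9 8 7)(5 10))^2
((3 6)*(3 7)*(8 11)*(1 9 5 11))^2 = (1 5 8 9 11)(3 7 6)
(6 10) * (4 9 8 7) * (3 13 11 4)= (3 13 11 4 9 8 7)(6 10)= [0, 1, 2, 13, 9, 5, 10, 3, 7, 8, 6, 4, 12, 11]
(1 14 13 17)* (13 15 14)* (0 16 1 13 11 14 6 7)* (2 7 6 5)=(0 16 1 11 14 15 5 2 7)(13 17)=[16, 11, 7, 3, 4, 2, 6, 0, 8, 9, 10, 14, 12, 17, 15, 5, 1, 13]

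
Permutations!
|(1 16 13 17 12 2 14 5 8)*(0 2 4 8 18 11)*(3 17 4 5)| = |(0 2 14 3 17 12 5 18 11)(1 16 13 4 8)| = 45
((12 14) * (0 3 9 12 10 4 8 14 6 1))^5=((0 3 9 12 6 1)(4 8 14 10))^5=(0 1 6 12 9 3)(4 8 14 10)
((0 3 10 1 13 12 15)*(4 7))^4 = (0 13 3 12 10 15 1) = ((0 3 10 1 13 12 15)(4 7))^4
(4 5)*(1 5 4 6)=(1 5 6)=[0, 5, 2, 3, 4, 6, 1]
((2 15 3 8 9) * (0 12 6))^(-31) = ((0 12 6)(2 15 3 8 9))^(-31) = (0 6 12)(2 9 8 3 15)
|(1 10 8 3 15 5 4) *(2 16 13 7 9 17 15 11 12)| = |(1 10 8 3 11 12 2 16 13 7 9 17 15 5 4)| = 15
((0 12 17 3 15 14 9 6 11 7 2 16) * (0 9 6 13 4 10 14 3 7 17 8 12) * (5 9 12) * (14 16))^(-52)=(2 6 17)(4 8)(5 10)(7 14 11)(9 16)(12 13)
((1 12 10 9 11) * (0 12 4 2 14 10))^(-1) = ((0 12)(1 4 2 14 10 9 11))^(-1) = (0 12)(1 11 9 10 14 2 4)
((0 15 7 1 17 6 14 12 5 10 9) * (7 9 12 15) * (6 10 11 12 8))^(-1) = ((0 7 1 17 10 8 6 14 15 9)(5 11 12))^(-1) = (0 9 15 14 6 8 10 17 1 7)(5 12 11)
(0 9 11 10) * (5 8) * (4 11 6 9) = [4, 1, 2, 3, 11, 8, 9, 7, 5, 6, 0, 10] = (0 4 11 10)(5 8)(6 9)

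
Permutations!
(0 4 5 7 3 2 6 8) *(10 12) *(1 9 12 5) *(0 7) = (0 4 1 9 12 10 5)(2 6 8 7 3) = [4, 9, 6, 2, 1, 0, 8, 3, 7, 12, 5, 11, 10]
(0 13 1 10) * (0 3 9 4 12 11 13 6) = [6, 10, 2, 9, 12, 5, 0, 7, 8, 4, 3, 13, 11, 1] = (0 6)(1 10 3 9 4 12 11 13)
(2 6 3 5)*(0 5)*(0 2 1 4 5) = (1 4 5)(2 6 3) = [0, 4, 6, 2, 5, 1, 3]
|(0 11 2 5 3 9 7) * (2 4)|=8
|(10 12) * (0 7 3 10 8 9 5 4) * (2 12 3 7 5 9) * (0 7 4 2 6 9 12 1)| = 4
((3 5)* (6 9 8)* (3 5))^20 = (6 8 9)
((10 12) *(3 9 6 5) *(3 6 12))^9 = (3 9 12 10)(5 6)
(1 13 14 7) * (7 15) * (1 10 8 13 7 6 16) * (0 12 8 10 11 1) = (0 12 8 13 14 15 6 16)(1 7 11) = [12, 7, 2, 3, 4, 5, 16, 11, 13, 9, 10, 1, 8, 14, 15, 6, 0]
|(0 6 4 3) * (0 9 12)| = |(0 6 4 3 9 12)| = 6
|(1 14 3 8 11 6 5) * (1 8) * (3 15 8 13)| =9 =|(1 14 15 8 11 6 5 13 3)|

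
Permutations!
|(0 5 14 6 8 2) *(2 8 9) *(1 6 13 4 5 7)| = 12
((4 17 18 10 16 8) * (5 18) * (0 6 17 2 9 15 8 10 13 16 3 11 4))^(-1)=(0 8 15 9 2 4 11 3 10 16 13 18 5 17 6)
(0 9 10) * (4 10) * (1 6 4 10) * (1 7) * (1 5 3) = [9, 6, 2, 1, 7, 3, 4, 5, 8, 10, 0] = (0 9 10)(1 6 4 7 5 3)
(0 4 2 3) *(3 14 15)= (0 4 2 14 15 3)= [4, 1, 14, 0, 2, 5, 6, 7, 8, 9, 10, 11, 12, 13, 15, 3]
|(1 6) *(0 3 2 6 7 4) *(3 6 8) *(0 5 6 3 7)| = 9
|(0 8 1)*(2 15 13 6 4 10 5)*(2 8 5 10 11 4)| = 4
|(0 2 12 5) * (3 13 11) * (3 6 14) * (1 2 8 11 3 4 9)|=22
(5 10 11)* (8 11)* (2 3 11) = (2 3 11 5 10 8) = [0, 1, 3, 11, 4, 10, 6, 7, 2, 9, 8, 5]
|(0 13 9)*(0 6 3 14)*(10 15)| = |(0 13 9 6 3 14)(10 15)| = 6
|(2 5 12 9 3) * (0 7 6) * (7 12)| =8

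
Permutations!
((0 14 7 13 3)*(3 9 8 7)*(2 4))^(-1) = ((0 14 3)(2 4)(7 13 9 8))^(-1) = (0 3 14)(2 4)(7 8 9 13)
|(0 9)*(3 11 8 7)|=|(0 9)(3 11 8 7)|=4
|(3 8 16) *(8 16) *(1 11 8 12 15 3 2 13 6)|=|(1 11 8 12 15 3 16 2 13 6)|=10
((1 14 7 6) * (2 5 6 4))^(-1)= (1 6 5 2 4 7 14)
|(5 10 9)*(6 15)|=|(5 10 9)(6 15)|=6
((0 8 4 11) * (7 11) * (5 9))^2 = (0 4 11 8 7)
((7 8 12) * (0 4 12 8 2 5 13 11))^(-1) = (0 11 13 5 2 7 12 4)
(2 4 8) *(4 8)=[0, 1, 8, 3, 4, 5, 6, 7, 2]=(2 8)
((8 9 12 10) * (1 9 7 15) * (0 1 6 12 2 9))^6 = (15)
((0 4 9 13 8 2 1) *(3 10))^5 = (0 2 13 4 1 8 9)(3 10)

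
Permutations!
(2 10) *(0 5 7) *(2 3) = (0 5 7)(2 10 3) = [5, 1, 10, 2, 4, 7, 6, 0, 8, 9, 3]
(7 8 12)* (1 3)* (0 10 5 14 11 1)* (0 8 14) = (0 10 5)(1 3 8 12 7 14 11) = [10, 3, 2, 8, 4, 0, 6, 14, 12, 9, 5, 1, 7, 13, 11]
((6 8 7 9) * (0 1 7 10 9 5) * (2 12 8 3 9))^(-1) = (0 5 7 1)(2 10 8 12)(3 6 9)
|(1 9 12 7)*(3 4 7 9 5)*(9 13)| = |(1 5 3 4 7)(9 12 13)| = 15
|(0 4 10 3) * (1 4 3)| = 6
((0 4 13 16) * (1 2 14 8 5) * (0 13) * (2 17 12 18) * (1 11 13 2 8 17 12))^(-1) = ((0 4)(1 12 18 8 5 11 13 16 2 14 17))^(-1) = (0 4)(1 17 14 2 16 13 11 5 8 18 12)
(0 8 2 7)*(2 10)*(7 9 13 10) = (0 8 7)(2 9 13 10) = [8, 1, 9, 3, 4, 5, 6, 0, 7, 13, 2, 11, 12, 10]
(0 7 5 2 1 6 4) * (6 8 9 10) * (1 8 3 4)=(0 7 5 2 8 9 10 6 1 3 4)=[7, 3, 8, 4, 0, 2, 1, 5, 9, 10, 6]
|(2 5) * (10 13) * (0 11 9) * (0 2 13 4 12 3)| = 10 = |(0 11 9 2 5 13 10 4 12 3)|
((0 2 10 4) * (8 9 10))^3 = (0 9)(2 10)(4 8)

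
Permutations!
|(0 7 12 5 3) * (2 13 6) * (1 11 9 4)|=|(0 7 12 5 3)(1 11 9 4)(2 13 6)|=60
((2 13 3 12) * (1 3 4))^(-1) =((1 3 12 2 13 4))^(-1) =(1 4 13 2 12 3)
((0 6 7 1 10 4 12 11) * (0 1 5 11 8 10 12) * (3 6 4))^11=((0 4)(1 12 8 10 3 6 7 5 11))^11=(0 4)(1 8 3 7 11 12 10 6 5)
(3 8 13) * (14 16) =(3 8 13)(14 16) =[0, 1, 2, 8, 4, 5, 6, 7, 13, 9, 10, 11, 12, 3, 16, 15, 14]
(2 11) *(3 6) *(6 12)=(2 11)(3 12 6)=[0, 1, 11, 12, 4, 5, 3, 7, 8, 9, 10, 2, 6]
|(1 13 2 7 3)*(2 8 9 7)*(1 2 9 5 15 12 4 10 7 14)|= |(1 13 8 5 15 12 4 10 7 3 2 9 14)|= 13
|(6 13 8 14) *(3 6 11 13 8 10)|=|(3 6 8 14 11 13 10)|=7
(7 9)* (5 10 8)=(5 10 8)(7 9)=[0, 1, 2, 3, 4, 10, 6, 9, 5, 7, 8]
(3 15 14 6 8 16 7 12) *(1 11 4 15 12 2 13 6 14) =(1 11 4 15)(2 13 6 8 16 7)(3 12) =[0, 11, 13, 12, 15, 5, 8, 2, 16, 9, 10, 4, 3, 6, 14, 1, 7]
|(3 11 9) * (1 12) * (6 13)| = 6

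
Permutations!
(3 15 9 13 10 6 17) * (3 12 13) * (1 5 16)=(1 5 16)(3 15 9)(6 17 12 13 10)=[0, 5, 2, 15, 4, 16, 17, 7, 8, 3, 6, 11, 13, 10, 14, 9, 1, 12]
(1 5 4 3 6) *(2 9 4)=[0, 5, 9, 6, 3, 2, 1, 7, 8, 4]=(1 5 2 9 4 3 6)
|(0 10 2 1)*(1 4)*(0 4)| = |(0 10 2)(1 4)| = 6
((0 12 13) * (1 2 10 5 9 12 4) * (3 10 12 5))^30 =((0 4 1 2 12 13)(3 10)(5 9))^30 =(13)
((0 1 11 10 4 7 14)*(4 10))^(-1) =((0 1 11 4 7 14))^(-1) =(0 14 7 4 11 1)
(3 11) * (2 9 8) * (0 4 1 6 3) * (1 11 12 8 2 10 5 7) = (0 4 11)(1 6 3 12 8 10 5 7)(2 9) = [4, 6, 9, 12, 11, 7, 3, 1, 10, 2, 5, 0, 8]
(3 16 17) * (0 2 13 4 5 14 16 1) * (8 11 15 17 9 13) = [2, 0, 8, 1, 5, 14, 6, 7, 11, 13, 10, 15, 12, 4, 16, 17, 9, 3] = (0 2 8 11 15 17 3 1)(4 5 14 16 9 13)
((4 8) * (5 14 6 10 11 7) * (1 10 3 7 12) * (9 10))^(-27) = ((1 9 10 11 12)(3 7 5 14 6)(4 8))^(-27) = (1 11 9 12 10)(3 14 7 6 5)(4 8)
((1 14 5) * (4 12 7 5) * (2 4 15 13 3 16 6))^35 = (1 5 7 12 4 2 6 16 3 13 15 14)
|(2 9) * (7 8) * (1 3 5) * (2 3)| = |(1 2 9 3 5)(7 8)| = 10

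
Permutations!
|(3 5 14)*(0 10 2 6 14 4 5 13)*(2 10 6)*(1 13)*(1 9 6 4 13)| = 4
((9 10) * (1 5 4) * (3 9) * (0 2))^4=(1 5 4)(3 9 10)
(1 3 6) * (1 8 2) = (1 3 6 8 2) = [0, 3, 1, 6, 4, 5, 8, 7, 2]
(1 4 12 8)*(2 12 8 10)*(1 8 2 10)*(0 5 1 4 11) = (0 5 1 11)(2 12 4) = [5, 11, 12, 3, 2, 1, 6, 7, 8, 9, 10, 0, 4]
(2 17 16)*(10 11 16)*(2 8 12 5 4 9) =[0, 1, 17, 3, 9, 4, 6, 7, 12, 2, 11, 16, 5, 13, 14, 15, 8, 10] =(2 17 10 11 16 8 12 5 4 9)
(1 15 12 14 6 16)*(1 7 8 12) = (1 15)(6 16 7 8 12 14) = [0, 15, 2, 3, 4, 5, 16, 8, 12, 9, 10, 11, 14, 13, 6, 1, 7]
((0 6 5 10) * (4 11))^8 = (11)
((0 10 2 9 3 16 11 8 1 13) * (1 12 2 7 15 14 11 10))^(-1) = ((0 1 13)(2 9 3 16 10 7 15 14 11 8 12))^(-1) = (0 13 1)(2 12 8 11 14 15 7 10 16 3 9)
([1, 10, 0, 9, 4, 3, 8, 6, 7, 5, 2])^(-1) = (0 2 10 1)(3 5 9)(6 7 8)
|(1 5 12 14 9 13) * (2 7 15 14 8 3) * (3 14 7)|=|(1 5 12 8 14 9 13)(2 3)(7 15)|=14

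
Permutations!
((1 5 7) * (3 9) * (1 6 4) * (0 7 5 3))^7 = ((0 7 6 4 1 3 9))^7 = (9)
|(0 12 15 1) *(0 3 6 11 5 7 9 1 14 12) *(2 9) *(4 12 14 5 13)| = |(1 3 6 11 13 4 12 15 5 7 2 9)| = 12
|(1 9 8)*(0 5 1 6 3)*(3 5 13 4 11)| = 5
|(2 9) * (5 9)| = |(2 5 9)| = 3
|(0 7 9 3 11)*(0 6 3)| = |(0 7 9)(3 11 6)| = 3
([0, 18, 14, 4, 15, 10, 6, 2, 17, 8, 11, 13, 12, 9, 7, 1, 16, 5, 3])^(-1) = [0, 15, 7, 18, 3, 17, 6, 14, 9, 13, 5, 10, 12, 11, 2, 4, 16, 8, 1]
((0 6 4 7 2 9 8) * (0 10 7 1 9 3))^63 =(0 1 10 3 4 8 2 6 9 7) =((0 6 4 1 9 8 10 7 2 3))^63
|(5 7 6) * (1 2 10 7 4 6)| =12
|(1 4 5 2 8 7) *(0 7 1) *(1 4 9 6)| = 12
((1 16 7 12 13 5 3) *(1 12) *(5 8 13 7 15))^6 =((1 16 15 5 3 12 7)(8 13))^6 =(1 7 12 3 5 15 16)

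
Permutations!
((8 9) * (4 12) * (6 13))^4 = ((4 12)(6 13)(8 9))^4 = (13)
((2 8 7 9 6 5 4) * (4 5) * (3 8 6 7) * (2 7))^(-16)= (2 9 7 4 6)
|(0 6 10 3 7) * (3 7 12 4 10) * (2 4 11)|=|(0 6 3 12 11 2 4 10 7)|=9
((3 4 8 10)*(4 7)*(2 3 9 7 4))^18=(2 10 3 9 4 7 8)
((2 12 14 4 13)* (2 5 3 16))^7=(2 16 3 5 13 4 14 12)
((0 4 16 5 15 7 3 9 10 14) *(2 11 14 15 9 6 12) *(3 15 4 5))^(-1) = (0 14 11 2 12 6 3 16 4 10 9 5)(7 15)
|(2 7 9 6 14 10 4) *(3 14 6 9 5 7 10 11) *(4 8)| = 12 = |(2 10 8 4)(3 14 11)(5 7)|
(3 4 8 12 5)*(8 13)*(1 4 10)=(1 4 13 8 12 5 3 10)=[0, 4, 2, 10, 13, 3, 6, 7, 12, 9, 1, 11, 5, 8]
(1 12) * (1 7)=(1 12 7)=[0, 12, 2, 3, 4, 5, 6, 1, 8, 9, 10, 11, 7]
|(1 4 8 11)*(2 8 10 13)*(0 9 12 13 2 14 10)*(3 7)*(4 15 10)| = |(0 9 12 13 14 4)(1 15 10 2 8 11)(3 7)| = 6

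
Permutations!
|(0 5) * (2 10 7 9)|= 4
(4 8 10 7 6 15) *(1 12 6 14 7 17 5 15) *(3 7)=[0, 12, 2, 7, 8, 15, 1, 14, 10, 9, 17, 11, 6, 13, 3, 4, 16, 5]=(1 12 6)(3 7 14)(4 8 10 17 5 15)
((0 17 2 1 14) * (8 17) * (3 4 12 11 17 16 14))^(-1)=(0 14 16 8)(1 2 17 11 12 4 3)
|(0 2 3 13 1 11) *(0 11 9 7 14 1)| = |(0 2 3 13)(1 9 7 14)| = 4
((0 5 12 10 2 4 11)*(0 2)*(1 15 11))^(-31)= (0 5 12 10)(1 4 2 11 15)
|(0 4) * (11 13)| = 2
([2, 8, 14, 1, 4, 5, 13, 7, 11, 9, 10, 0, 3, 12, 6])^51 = [2, 8, 14, 1, 4, 5, 13, 7, 11, 9, 10, 0, 3, 12, 6]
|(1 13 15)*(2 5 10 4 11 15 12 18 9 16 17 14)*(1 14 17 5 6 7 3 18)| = |(1 13 12)(2 6 7 3 18 9 16 5 10 4 11 15 14)| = 39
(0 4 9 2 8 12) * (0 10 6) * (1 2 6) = (0 4 9 6)(1 2 8 12 10) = [4, 2, 8, 3, 9, 5, 0, 7, 12, 6, 1, 11, 10]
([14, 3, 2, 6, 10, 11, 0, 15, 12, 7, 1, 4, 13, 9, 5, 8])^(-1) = (0 6 3 1 10 4 11 5 14)(7 9 13 12 8 15)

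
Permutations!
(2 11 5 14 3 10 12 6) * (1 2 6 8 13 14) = (1 2 11 5)(3 10 12 8 13 14) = [0, 2, 11, 10, 4, 1, 6, 7, 13, 9, 12, 5, 8, 14, 3]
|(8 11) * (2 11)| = |(2 11 8)| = 3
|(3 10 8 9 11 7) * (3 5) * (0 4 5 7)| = |(0 4 5 3 10 8 9 11)| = 8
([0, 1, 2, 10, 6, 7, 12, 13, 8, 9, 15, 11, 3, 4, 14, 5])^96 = (3 4 5)(6 7 10)(12 13 15)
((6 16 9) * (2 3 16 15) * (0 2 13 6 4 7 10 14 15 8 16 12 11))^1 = (0 2 3 12 11)(4 7 10 14 15 13 6 8 16 9)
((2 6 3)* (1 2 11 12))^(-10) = (1 6 11)(2 3 12)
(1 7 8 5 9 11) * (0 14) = (0 14)(1 7 8 5 9 11) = [14, 7, 2, 3, 4, 9, 6, 8, 5, 11, 10, 1, 12, 13, 0]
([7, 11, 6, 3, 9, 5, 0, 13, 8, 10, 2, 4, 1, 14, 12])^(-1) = (0 6 2 10 9 4 11 1 12 14 13 7)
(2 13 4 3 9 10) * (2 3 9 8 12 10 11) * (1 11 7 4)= (1 11 2 13)(3 8 12 10)(4 9 7)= [0, 11, 13, 8, 9, 5, 6, 4, 12, 7, 3, 2, 10, 1]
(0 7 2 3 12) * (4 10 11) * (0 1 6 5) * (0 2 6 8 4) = (0 7 6 5 2 3 12 1 8 4 10 11) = [7, 8, 3, 12, 10, 2, 5, 6, 4, 9, 11, 0, 1]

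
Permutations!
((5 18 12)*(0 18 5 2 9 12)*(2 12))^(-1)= (0 18)(2 9)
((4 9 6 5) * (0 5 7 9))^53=(0 4 5)(6 9 7)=((0 5 4)(6 7 9))^53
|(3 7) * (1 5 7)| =|(1 5 7 3)| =4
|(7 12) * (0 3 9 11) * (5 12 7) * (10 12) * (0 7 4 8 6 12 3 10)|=11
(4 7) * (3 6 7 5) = (3 6 7 4 5) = [0, 1, 2, 6, 5, 3, 7, 4]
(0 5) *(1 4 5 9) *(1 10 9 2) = (0 2 1 4 5)(9 10) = [2, 4, 1, 3, 5, 0, 6, 7, 8, 10, 9]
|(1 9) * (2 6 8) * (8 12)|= 4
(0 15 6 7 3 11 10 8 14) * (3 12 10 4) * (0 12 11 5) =(0 15 6 7 11 4 3 5)(8 14 12 10) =[15, 1, 2, 5, 3, 0, 7, 11, 14, 9, 8, 4, 10, 13, 12, 6]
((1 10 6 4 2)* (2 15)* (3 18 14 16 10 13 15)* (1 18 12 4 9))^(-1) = (1 9 6 10 16 14 18 2 15 13)(3 4 12)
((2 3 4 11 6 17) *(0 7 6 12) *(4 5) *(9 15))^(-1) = (0 12 11 4 5 3 2 17 6 7)(9 15)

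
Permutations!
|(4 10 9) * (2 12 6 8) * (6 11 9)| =|(2 12 11 9 4 10 6 8)| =8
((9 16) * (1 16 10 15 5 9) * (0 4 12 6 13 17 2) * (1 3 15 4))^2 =(0 16 15 9 4 6 17)(1 3 5 10 12 13 2)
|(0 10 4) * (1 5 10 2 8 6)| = 8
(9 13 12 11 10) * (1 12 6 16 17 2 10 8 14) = (1 12 11 8 14)(2 10 9 13 6 16 17) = [0, 12, 10, 3, 4, 5, 16, 7, 14, 13, 9, 8, 11, 6, 1, 15, 17, 2]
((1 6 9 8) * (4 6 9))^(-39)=((1 9 8)(4 6))^(-39)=(9)(4 6)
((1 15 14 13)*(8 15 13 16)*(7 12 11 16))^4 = (7 8 12 15 11 14 16)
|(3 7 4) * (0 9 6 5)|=12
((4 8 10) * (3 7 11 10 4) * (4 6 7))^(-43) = (3 10 11 7 6 8 4)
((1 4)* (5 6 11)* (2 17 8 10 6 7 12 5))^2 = (2 8 6)(5 12 7)(10 11 17)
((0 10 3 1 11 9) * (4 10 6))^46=(0 11 3 4)(1 10 6 9)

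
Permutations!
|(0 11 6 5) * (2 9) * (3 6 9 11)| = |(0 3 6 5)(2 11 9)| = 12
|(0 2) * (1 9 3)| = |(0 2)(1 9 3)| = 6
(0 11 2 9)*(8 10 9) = (0 11 2 8 10 9) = [11, 1, 8, 3, 4, 5, 6, 7, 10, 0, 9, 2]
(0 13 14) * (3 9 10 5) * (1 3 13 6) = (0 6 1 3 9 10 5 13 14) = [6, 3, 2, 9, 4, 13, 1, 7, 8, 10, 5, 11, 12, 14, 0]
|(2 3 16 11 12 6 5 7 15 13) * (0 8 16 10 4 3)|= 33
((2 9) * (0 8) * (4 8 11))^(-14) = ((0 11 4 8)(2 9))^(-14) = (0 4)(8 11)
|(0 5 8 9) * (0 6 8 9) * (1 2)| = 10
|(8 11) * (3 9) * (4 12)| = 2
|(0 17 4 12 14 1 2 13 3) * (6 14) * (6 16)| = |(0 17 4 12 16 6 14 1 2 13 3)| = 11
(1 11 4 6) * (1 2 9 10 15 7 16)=(1 11 4 6 2 9 10 15 7 16)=[0, 11, 9, 3, 6, 5, 2, 16, 8, 10, 15, 4, 12, 13, 14, 7, 1]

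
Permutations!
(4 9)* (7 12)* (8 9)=(4 8 9)(7 12)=[0, 1, 2, 3, 8, 5, 6, 12, 9, 4, 10, 11, 7]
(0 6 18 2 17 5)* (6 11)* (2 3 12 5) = (0 11 6 18 3 12 5)(2 17) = [11, 1, 17, 12, 4, 0, 18, 7, 8, 9, 10, 6, 5, 13, 14, 15, 16, 2, 3]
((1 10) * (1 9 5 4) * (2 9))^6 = (10)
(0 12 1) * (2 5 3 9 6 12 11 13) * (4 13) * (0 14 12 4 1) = [11, 14, 5, 9, 13, 3, 4, 7, 8, 6, 10, 1, 0, 2, 12] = (0 11 1 14 12)(2 5 3 9 6 4 13)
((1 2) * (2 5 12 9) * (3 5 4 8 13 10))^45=(1 3)(2 10)(4 5)(8 12)(9 13)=((1 4 8 13 10 3 5 12 9 2))^45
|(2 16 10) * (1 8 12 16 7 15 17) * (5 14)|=|(1 8 12 16 10 2 7 15 17)(5 14)|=18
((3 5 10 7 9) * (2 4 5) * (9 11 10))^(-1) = (2 3 9 5 4)(7 10 11)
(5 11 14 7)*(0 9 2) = (0 9 2)(5 11 14 7) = [9, 1, 0, 3, 4, 11, 6, 5, 8, 2, 10, 14, 12, 13, 7]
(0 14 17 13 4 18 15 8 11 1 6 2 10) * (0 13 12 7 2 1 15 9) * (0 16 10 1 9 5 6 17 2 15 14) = (1 17 12 7 15 8 11 14 2)(4 18 5 6 9 16 10 13) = [0, 17, 1, 3, 18, 6, 9, 15, 11, 16, 13, 14, 7, 4, 2, 8, 10, 12, 5]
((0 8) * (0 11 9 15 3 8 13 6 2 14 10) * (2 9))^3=((0 13 6 9 15 3 8 11 2 14 10))^3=(0 9 8 14 13 15 11 10 6 3 2)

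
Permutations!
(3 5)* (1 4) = (1 4)(3 5) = [0, 4, 2, 5, 1, 3]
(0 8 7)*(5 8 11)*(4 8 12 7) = [11, 1, 2, 3, 8, 12, 6, 0, 4, 9, 10, 5, 7] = (0 11 5 12 7)(4 8)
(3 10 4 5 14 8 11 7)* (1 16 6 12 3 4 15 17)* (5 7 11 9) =(1 16 6 12 3 10 15 17)(4 7)(5 14 8 9) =[0, 16, 2, 10, 7, 14, 12, 4, 9, 5, 15, 11, 3, 13, 8, 17, 6, 1]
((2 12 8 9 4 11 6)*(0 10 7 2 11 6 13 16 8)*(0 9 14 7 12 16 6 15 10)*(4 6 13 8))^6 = ((2 16 4 15 10 12 9 6 11 8 14 7))^6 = (2 9)(4 11)(6 16)(7 12)(8 15)(10 14)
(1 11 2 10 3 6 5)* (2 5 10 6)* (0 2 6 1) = [2, 11, 1, 6, 4, 0, 10, 7, 8, 9, 3, 5] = (0 2 1 11 5)(3 6 10)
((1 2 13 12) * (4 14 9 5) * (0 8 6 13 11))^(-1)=((0 8 6 13 12 1 2 11)(4 14 9 5))^(-1)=(0 11 2 1 12 13 6 8)(4 5 9 14)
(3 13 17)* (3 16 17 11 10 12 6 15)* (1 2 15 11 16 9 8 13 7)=(1 2 15 3 7)(6 11 10 12)(8 13 16 17 9)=[0, 2, 15, 7, 4, 5, 11, 1, 13, 8, 12, 10, 6, 16, 14, 3, 17, 9]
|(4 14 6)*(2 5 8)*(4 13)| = |(2 5 8)(4 14 6 13)| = 12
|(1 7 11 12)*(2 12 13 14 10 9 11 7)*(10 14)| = |(14)(1 2 12)(9 11 13 10)| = 12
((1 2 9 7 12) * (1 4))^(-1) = (1 4 12 7 9 2)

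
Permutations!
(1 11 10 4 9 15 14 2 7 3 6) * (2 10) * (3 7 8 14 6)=(1 11 2 8 14 10 4 9 15 6)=[0, 11, 8, 3, 9, 5, 1, 7, 14, 15, 4, 2, 12, 13, 10, 6]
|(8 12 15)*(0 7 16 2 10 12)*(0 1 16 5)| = 21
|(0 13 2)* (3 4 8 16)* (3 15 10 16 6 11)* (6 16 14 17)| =|(0 13 2)(3 4 8 16 15 10 14 17 6 11)| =30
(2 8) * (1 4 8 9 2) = [0, 4, 9, 3, 8, 5, 6, 7, 1, 2] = (1 4 8)(2 9)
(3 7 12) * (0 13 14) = (0 13 14)(3 7 12) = [13, 1, 2, 7, 4, 5, 6, 12, 8, 9, 10, 11, 3, 14, 0]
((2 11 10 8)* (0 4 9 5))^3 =(0 5 9 4)(2 8 10 11)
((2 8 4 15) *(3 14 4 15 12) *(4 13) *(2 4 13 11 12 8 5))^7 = ((2 5)(3 14 11 12)(4 8 15))^7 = (2 5)(3 12 11 14)(4 8 15)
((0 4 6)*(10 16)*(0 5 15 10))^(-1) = (0 16 10 15 5 6 4)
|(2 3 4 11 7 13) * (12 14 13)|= |(2 3 4 11 7 12 14 13)|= 8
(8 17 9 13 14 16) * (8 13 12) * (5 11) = (5 11)(8 17 9 12)(13 14 16) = [0, 1, 2, 3, 4, 11, 6, 7, 17, 12, 10, 5, 8, 14, 16, 15, 13, 9]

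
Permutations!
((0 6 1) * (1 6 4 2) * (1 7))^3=((0 4 2 7 1))^3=(0 7 4 1 2)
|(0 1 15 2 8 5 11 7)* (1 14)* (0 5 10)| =21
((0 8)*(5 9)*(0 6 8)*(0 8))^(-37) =((0 8 6)(5 9))^(-37) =(0 6 8)(5 9)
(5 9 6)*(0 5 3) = [5, 1, 2, 0, 4, 9, 3, 7, 8, 6] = (0 5 9 6 3)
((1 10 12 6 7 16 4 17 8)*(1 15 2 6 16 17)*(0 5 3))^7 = (0 5 3)(1 12 4 10 16)(2 6 7 17 8 15)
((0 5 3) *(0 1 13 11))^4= ((0 5 3 1 13 11))^4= (0 13 3)(1 5 11)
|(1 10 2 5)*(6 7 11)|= |(1 10 2 5)(6 7 11)|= 12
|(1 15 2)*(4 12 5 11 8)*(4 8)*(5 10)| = |(1 15 2)(4 12 10 5 11)| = 15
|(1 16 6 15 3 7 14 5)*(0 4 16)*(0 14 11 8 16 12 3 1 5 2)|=13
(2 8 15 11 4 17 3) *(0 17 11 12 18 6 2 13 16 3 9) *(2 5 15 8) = (0 17 9)(3 13 16)(4 11)(5 15 12 18 6) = [17, 1, 2, 13, 11, 15, 5, 7, 8, 0, 10, 4, 18, 16, 14, 12, 3, 9, 6]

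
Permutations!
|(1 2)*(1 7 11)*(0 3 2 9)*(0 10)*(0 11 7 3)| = 4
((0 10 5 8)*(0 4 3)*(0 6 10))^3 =((3 6 10 5 8 4))^3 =(3 5)(4 10)(6 8)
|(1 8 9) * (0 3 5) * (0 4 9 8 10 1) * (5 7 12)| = 14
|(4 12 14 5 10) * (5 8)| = |(4 12 14 8 5 10)| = 6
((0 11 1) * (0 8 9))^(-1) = (0 9 8 1 11)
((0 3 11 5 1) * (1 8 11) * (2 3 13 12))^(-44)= (0 3 12)(1 2 13)(5 8 11)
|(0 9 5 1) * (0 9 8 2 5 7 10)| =8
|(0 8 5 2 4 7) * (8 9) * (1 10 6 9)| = 10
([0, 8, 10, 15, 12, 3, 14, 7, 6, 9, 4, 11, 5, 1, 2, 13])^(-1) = (1 13 15 3 5 12 4 10 2 14 6 8)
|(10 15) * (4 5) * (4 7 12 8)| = 10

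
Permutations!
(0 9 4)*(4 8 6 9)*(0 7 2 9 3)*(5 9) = (0 4 7 2 5 9 8 6 3) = [4, 1, 5, 0, 7, 9, 3, 2, 6, 8]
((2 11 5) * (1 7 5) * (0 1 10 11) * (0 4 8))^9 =(0 7 2 8 1 5 4)(10 11)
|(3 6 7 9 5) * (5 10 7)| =|(3 6 5)(7 9 10)| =3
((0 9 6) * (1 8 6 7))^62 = (0 7 8)(1 6 9)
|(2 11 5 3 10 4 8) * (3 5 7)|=7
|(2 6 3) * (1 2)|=|(1 2 6 3)|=4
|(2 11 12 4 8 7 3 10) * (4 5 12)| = |(2 11 4 8 7 3 10)(5 12)| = 14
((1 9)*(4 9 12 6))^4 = (1 9 4 6 12)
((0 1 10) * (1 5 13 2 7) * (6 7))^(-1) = (0 10 1 7 6 2 13 5)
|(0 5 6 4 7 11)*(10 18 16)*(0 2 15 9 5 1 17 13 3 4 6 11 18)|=|(0 1 17 13 3 4 7 18 16 10)(2 15 9 5 11)|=10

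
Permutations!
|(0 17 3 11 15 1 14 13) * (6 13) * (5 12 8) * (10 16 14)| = 33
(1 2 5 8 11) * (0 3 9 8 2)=(0 3 9 8 11 1)(2 5)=[3, 0, 5, 9, 4, 2, 6, 7, 11, 8, 10, 1]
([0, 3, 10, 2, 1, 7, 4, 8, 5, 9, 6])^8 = (1 2 6)(3 10 4)(5 8 7)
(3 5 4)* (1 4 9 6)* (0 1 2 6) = [1, 4, 6, 5, 3, 9, 2, 7, 8, 0] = (0 1 4 3 5 9)(2 6)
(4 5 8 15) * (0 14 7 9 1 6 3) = [14, 6, 2, 0, 5, 8, 3, 9, 15, 1, 10, 11, 12, 13, 7, 4] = (0 14 7 9 1 6 3)(4 5 8 15)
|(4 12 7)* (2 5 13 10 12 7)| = |(2 5 13 10 12)(4 7)| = 10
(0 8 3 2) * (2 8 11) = [11, 1, 0, 8, 4, 5, 6, 7, 3, 9, 10, 2] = (0 11 2)(3 8)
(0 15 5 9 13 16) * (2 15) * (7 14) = [2, 1, 15, 3, 4, 9, 6, 14, 8, 13, 10, 11, 12, 16, 7, 5, 0] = (0 2 15 5 9 13 16)(7 14)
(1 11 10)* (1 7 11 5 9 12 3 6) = [0, 5, 2, 6, 4, 9, 1, 11, 8, 12, 7, 10, 3] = (1 5 9 12 3 6)(7 11 10)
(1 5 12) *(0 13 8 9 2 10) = (0 13 8 9 2 10)(1 5 12) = [13, 5, 10, 3, 4, 12, 6, 7, 9, 2, 0, 11, 1, 8]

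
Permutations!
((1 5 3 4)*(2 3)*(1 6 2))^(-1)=(1 5)(2 6 4 3)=((1 5)(2 3 4 6))^(-1)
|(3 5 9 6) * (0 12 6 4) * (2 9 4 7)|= |(0 12 6 3 5 4)(2 9 7)|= 6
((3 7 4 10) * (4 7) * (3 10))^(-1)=(10)(3 4)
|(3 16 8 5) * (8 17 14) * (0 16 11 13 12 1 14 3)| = 11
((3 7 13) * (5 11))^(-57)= ((3 7 13)(5 11))^(-57)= (13)(5 11)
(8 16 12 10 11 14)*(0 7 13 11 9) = (0 7 13 11 14 8 16 12 10 9) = [7, 1, 2, 3, 4, 5, 6, 13, 16, 0, 9, 14, 10, 11, 8, 15, 12]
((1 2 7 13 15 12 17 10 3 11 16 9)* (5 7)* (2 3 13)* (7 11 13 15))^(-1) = (1 9 16 11 5 2 7 13 3)(10 17 12 15)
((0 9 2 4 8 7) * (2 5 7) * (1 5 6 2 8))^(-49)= (0 7 5 1 4 2 6 9)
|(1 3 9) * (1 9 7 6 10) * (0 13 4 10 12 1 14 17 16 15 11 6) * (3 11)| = 20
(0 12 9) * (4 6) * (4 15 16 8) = [12, 1, 2, 3, 6, 5, 15, 7, 4, 0, 10, 11, 9, 13, 14, 16, 8] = (0 12 9)(4 6 15 16 8)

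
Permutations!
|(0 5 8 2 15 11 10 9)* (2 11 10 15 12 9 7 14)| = 11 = |(0 5 8 11 15 10 7 14 2 12 9)|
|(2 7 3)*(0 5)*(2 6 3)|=2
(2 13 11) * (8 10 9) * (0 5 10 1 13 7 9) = (0 5 10)(1 13 11 2 7 9 8) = [5, 13, 7, 3, 4, 10, 6, 9, 1, 8, 0, 2, 12, 11]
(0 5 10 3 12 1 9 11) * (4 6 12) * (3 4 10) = (0 5 3 10 4 6 12 1 9 11) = [5, 9, 2, 10, 6, 3, 12, 7, 8, 11, 4, 0, 1]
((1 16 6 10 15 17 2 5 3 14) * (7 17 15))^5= ((1 16 6 10 7 17 2 5 3 14))^5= (1 17)(2 16)(3 10)(5 6)(7 14)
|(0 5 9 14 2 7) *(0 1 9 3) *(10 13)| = |(0 5 3)(1 9 14 2 7)(10 13)| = 30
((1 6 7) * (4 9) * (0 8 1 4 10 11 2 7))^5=(0 8 1 6)(2 11 10 9 4 7)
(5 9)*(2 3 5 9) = (9)(2 3 5) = [0, 1, 3, 5, 4, 2, 6, 7, 8, 9]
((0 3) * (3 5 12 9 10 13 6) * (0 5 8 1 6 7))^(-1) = ((0 8 1 6 3 5 12 9 10 13 7))^(-1) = (0 7 13 10 9 12 5 3 6 1 8)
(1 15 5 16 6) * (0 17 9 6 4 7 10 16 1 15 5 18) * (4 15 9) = [17, 5, 2, 3, 7, 1, 9, 10, 8, 6, 16, 11, 12, 13, 14, 18, 15, 4, 0] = (0 17 4 7 10 16 15 18)(1 5)(6 9)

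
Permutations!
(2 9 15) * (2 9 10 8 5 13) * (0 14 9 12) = (0 14 9 15 12)(2 10 8 5 13) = [14, 1, 10, 3, 4, 13, 6, 7, 5, 15, 8, 11, 0, 2, 9, 12]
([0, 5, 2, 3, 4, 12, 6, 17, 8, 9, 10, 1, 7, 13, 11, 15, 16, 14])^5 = (1 14 7 5 11 17 12)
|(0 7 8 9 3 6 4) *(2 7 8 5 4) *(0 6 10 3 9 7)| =14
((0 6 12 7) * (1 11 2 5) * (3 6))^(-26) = ((0 3 6 12 7)(1 11 2 5))^(-26) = (0 7 12 6 3)(1 2)(5 11)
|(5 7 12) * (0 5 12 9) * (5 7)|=3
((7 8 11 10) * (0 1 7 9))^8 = ((0 1 7 8 11 10 9))^8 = (0 1 7 8 11 10 9)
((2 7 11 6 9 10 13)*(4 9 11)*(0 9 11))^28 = (0 9 10 13 2 7 4 11 6)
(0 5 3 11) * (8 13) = [5, 1, 2, 11, 4, 3, 6, 7, 13, 9, 10, 0, 12, 8] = (0 5 3 11)(8 13)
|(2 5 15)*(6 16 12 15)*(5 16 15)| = 6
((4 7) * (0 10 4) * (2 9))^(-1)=((0 10 4 7)(2 9))^(-1)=(0 7 4 10)(2 9)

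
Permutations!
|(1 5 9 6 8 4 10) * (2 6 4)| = 15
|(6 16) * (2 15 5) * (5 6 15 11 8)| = 12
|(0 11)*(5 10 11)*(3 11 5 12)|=|(0 12 3 11)(5 10)|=4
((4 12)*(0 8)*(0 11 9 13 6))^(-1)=((0 8 11 9 13 6)(4 12))^(-1)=(0 6 13 9 11 8)(4 12)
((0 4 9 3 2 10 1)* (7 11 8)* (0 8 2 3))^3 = ((0 4 9)(1 8 7 11 2 10))^3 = (1 11)(2 8)(7 10)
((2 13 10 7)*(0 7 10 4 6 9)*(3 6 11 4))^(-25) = (0 13 9 2 6 7 3)(4 11)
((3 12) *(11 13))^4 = (13)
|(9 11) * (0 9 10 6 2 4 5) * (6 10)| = 7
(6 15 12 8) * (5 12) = (5 12 8 6 15) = [0, 1, 2, 3, 4, 12, 15, 7, 6, 9, 10, 11, 8, 13, 14, 5]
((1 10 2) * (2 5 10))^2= (10)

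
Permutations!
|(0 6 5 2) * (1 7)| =|(0 6 5 2)(1 7)| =4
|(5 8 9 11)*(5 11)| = |(11)(5 8 9)| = 3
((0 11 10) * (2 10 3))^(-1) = ((0 11 3 2 10))^(-1) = (0 10 2 3 11)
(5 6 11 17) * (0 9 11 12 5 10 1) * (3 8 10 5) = (0 9 11 17 5 6 12 3 8 10 1) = [9, 0, 2, 8, 4, 6, 12, 7, 10, 11, 1, 17, 3, 13, 14, 15, 16, 5]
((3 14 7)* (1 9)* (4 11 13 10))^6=((1 9)(3 14 7)(4 11 13 10))^6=(14)(4 13)(10 11)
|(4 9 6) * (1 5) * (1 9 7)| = |(1 5 9 6 4 7)| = 6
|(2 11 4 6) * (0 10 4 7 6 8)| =4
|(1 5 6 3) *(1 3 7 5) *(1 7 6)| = |(1 7 5)| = 3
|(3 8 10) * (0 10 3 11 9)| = 4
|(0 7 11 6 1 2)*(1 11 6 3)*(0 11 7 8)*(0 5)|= 12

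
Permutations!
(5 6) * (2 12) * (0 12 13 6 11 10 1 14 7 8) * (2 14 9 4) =[12, 9, 13, 3, 2, 11, 5, 8, 0, 4, 1, 10, 14, 6, 7] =(0 12 14 7 8)(1 9 4 2 13 6 5 11 10)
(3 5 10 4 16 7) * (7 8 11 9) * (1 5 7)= (1 5 10 4 16 8 11 9)(3 7)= [0, 5, 2, 7, 16, 10, 6, 3, 11, 1, 4, 9, 12, 13, 14, 15, 8]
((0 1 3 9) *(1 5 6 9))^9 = ((0 5 6 9)(1 3))^9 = (0 5 6 9)(1 3)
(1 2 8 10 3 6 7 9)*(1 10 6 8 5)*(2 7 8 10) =(1 7 9 2 5)(3 10)(6 8) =[0, 7, 5, 10, 4, 1, 8, 9, 6, 2, 3]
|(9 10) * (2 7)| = 2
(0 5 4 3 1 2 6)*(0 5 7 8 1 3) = (0 7 8 1 2 6 5 4) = [7, 2, 6, 3, 0, 4, 5, 8, 1]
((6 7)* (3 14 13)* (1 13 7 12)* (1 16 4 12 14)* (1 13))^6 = ((3 13)(4 12 16)(6 14 7))^6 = (16)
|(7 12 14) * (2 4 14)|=5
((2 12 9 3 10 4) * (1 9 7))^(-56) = (12)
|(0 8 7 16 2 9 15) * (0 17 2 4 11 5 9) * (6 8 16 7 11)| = |(0 16 4 6 8 11 5 9 15 17 2)| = 11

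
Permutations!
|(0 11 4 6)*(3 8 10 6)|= 7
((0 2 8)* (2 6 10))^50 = (10)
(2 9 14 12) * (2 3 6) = (2 9 14 12 3 6) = [0, 1, 9, 6, 4, 5, 2, 7, 8, 14, 10, 11, 3, 13, 12]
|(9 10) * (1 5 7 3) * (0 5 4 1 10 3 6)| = |(0 5 7 6)(1 4)(3 10 9)| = 12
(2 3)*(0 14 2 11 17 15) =(0 14 2 3 11 17 15) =[14, 1, 3, 11, 4, 5, 6, 7, 8, 9, 10, 17, 12, 13, 2, 0, 16, 15]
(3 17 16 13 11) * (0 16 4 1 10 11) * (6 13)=(0 16 6 13)(1 10 11 3 17 4)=[16, 10, 2, 17, 1, 5, 13, 7, 8, 9, 11, 3, 12, 0, 14, 15, 6, 4]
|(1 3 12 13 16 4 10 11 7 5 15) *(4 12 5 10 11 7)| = 12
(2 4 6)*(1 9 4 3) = [0, 9, 3, 1, 6, 5, 2, 7, 8, 4] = (1 9 4 6 2 3)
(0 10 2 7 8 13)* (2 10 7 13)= (0 7 8 2 13)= [7, 1, 13, 3, 4, 5, 6, 8, 2, 9, 10, 11, 12, 0]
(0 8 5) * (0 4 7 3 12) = (0 8 5 4 7 3 12) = [8, 1, 2, 12, 7, 4, 6, 3, 5, 9, 10, 11, 0]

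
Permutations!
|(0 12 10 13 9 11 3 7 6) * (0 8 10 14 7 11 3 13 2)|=|(0 12 14 7 6 8 10 2)(3 11 13 9)|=8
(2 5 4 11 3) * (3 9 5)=(2 3)(4 11 9 5)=[0, 1, 3, 2, 11, 4, 6, 7, 8, 5, 10, 9]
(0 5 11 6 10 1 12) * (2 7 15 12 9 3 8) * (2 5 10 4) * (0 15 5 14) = [10, 9, 7, 8, 2, 11, 4, 5, 14, 3, 1, 6, 15, 13, 0, 12] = (0 10 1 9 3 8 14)(2 7 5 11 6 4)(12 15)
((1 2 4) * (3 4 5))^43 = (1 3 2 4 5)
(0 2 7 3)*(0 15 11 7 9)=(0 2 9)(3 15 11 7)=[2, 1, 9, 15, 4, 5, 6, 3, 8, 0, 10, 7, 12, 13, 14, 11]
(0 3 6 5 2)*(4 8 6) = (0 3 4 8 6 5 2) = [3, 1, 0, 4, 8, 2, 5, 7, 6]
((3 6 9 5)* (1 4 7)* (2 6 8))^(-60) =(9)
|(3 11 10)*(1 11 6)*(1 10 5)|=|(1 11 5)(3 6 10)|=3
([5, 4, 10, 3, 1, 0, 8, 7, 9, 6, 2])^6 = [0, 1, 2, 3, 4, 5, 6, 7, 8, 9, 10]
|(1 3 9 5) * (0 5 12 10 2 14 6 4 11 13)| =13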